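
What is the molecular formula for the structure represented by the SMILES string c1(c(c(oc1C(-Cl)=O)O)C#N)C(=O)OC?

C8H4ClNO5

Heavy atoms from the SMILES: 8 C, 1 Cl, 1 N, 5 O.
Implicit hydrogens by atom environment:
  4 × C (aromatic): no H
  3 × C: no H
  3 × O: no H
  1 × C: 3 H
  1 × Cl: no H
  1 × N: no H
  1 × O: 1 H
  1 × O (aromatic): no H
  Total hydrogens = 4.
Molecular formula: C8H4ClNO5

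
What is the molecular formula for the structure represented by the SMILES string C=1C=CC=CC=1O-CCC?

Heavy atoms from the SMILES: 9 C, 1 O.
Implicit hydrogens by atom environment:
  5 × C (aromatic): 1 H each → 5
  2 × C: 2 H each → 4
  1 × C: 3 H
  1 × C (aromatic): no H
  1 × O: no H
  Total hydrogens = 12.
Molecular formula: C9H12O

C9H12O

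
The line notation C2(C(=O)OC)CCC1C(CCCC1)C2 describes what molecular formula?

Heavy atoms from the SMILES: 12 C, 2 O.
Implicit hydrogens by atom environment:
  7 × C: 2 H each → 14
  3 × C: 1 H each → 3
  2 × O: no H
  1 × C: 3 H
  1 × C: no H
  Total hydrogens = 20.
Molecular formula: C12H20O2

C12H20O2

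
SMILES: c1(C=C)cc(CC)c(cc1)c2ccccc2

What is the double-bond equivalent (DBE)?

9

Molecular formula from the SMILES: C16H16.
DoU = (2C + 2 + N − H − X)/2 = (2·16 + 2 + 0 − 16 − 0)/2 = 18/2 = 9.
(Structurally: 2 ring(s) + 7 π bond(s) = 9.)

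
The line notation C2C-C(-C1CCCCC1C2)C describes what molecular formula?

C11H20

Heavy atoms from the SMILES: 11 C.
Implicit hydrogens by atom environment:
  7 × C: 2 H each → 14
  3 × C: 1 H each → 3
  1 × C: 3 H
  Total hydrogens = 20.
Molecular formula: C11H20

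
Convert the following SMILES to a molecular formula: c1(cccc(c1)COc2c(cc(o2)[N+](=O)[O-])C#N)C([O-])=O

Heavy atoms from the SMILES: 13 C, 2 N, 6 O.
Implicit hydrogens by atom environment:
  5 × C (aromatic): 1 H each → 5
  5 × C (aromatic): no H
  3 × O: no H
  2 × C: no H
  2 × O (charge -1): no H
  1 × C: 2 H
  1 × N (charge +1): no H
  1 × N: no H
  1 × O (aromatic): no H
  Total hydrogens = 7.
Net charge -1.
Molecular formula: C13H7N2O6-

C13H7N2O6-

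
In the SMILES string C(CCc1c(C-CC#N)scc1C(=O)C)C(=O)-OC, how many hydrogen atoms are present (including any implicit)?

Hydrogens are implicit in SMILES; fill each atom to its normal valence:
  5 × C: 2 H each → 10
  3 × C (aromatic): no H
  3 × C: no H
  3 × O: no H
  2 × C: 3 H each → 6
  1 × C (aromatic): 1 H
  1 × N: no H
  1 × S (aromatic): no H
  Total hydrogens = 17.

17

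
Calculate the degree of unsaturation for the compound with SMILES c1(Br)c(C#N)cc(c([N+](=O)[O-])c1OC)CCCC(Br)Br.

7

Molecular formula from the SMILES: C12H11Br3N2O3.
DoU = (2C + 2 + N − H − X)/2 = (2·12 + 2 + 2 − 11 − 3)/2 = 14/2 = 7.
(Structurally: 1 ring(s) + 6 π bond(s) = 7.)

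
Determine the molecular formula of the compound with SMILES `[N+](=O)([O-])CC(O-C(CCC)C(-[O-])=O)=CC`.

Heavy atoms from the SMILES: 9 C, 1 N, 5 O.
Implicit hydrogens by atom environment:
  3 × C: 2 H each → 6
  3 × O: no H
  2 × C: 3 H each → 6
  2 × C: 1 H each → 2
  2 × C: no H
  2 × O (charge -1): no H
  1 × N (charge +1): no H
  Total hydrogens = 14.
Net charge -1.
Molecular formula: C9H14NO5-

C9H14NO5-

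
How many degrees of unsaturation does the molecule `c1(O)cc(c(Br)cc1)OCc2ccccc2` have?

Molecular formula from the SMILES: C13H11BrO2.
DoU = (2C + 2 + N − H − X)/2 = (2·13 + 2 + 0 − 11 − 1)/2 = 16/2 = 8.
(Structurally: 2 ring(s) + 6 π bond(s) = 8.)

8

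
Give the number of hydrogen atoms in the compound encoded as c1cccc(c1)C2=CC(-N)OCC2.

13

Hydrogens are implicit in SMILES; fill each atom to its normal valence:
  5 × C (aromatic): 1 H each → 5
  2 × C: 2 H each → 4
  2 × C: 1 H each → 2
  1 × C: no H
  1 × C (aromatic): no H
  1 × N: 2 H
  1 × O: no H
  Total hydrogens = 13.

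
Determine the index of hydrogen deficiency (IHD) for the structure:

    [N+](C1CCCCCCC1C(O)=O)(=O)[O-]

Molecular formula from the SMILES: C9H15NO4.
DoU = (2C + 2 + N − H − X)/2 = (2·9 + 2 + 1 − 15 − 0)/2 = 6/2 = 3.
(Structurally: 1 ring(s) + 2 π bond(s) = 3.)

3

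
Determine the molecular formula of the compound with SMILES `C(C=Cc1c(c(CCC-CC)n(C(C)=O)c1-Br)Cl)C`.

C15H21BrClNO

Heavy atoms from the SMILES: 1 Br, 15 C, 1 Cl, 1 N, 1 O.
Implicit hydrogens by atom environment:
  5 × C: 2 H each → 10
  4 × C (aromatic): no H
  3 × C: 3 H each → 9
  2 × C: 1 H each → 2
  1 × Br: no H
  1 × C: no H
  1 × Cl: no H
  1 × N (aromatic): no H
  1 × O: no H
  Total hydrogens = 21.
Molecular formula: C15H21BrClNO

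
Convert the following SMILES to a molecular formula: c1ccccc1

C6H6

Heavy atoms from the SMILES: 6 C.
Implicit hydrogens by atom environment:
  6 × C (aromatic): 1 H each → 6
  Total hydrogens = 6.
Molecular formula: C6H6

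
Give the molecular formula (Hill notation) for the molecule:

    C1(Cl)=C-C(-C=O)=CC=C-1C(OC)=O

Heavy atoms from the SMILES: 9 C, 1 Cl, 3 O.
Implicit hydrogens by atom environment:
  3 × C (aromatic): 1 H each → 3
  3 × C (aromatic): no H
  3 × O: no H
  1 × C: 3 H
  1 × C: 1 H
  1 × C: no H
  1 × Cl: no H
  Total hydrogens = 7.
Molecular formula: C9H7ClO3

C9H7ClO3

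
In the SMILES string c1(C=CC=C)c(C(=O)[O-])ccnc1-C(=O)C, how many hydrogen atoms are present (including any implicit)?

10

Hydrogens are implicit in SMILES; fill each atom to its normal valence:
  3 × C: 1 H each → 3
  3 × C (aromatic): no H
  2 × C (aromatic): 1 H each → 2
  2 × C: no H
  2 × O: no H
  1 × C: 3 H
  1 × C: 2 H
  1 × N (aromatic): no H
  1 × O (charge -1): no H
  Total hydrogens = 10.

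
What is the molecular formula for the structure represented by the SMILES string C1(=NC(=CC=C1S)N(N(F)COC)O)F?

C7H9F2N3O2S

Heavy atoms from the SMILES: 7 C, 2 F, 3 N, 2 O, 1 S.
Implicit hydrogens by atom environment:
  3 × C (aromatic): no H
  2 × C (aromatic): 1 H each → 2
  2 × F: no H
  2 × N: no H
  1 × C: 3 H
  1 × C: 2 H
  1 × N (aromatic): no H
  1 × O: 1 H
  1 × O: no H
  1 × S: 1 H
  Total hydrogens = 9.
Molecular formula: C7H9F2N3O2S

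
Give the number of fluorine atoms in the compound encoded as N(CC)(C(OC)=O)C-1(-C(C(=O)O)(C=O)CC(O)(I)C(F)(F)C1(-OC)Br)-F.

The symbol for fluorine appears 3 times in the SMILES.

3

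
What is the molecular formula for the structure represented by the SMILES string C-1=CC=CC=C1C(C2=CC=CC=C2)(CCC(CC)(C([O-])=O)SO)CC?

Heavy atoms from the SMILES: 21 C, 3 O, 1 S.
Implicit hydrogens by atom environment:
  10 × C (aromatic): 1 H each → 10
  4 × C: 2 H each → 8
  3 × C: no H
  2 × C: 3 H each → 6
  2 × C (aromatic): no H
  1 × O: 1 H
  1 × O: no H
  1 × O (charge -1): no H
  1 × S: no H
  Total hydrogens = 25.
Net charge -1.
Molecular formula: C21H25O3S-

C21H25O3S-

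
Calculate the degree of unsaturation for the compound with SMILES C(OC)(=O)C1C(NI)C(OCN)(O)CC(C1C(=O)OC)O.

3

Molecular formula from the SMILES: C11H19IN2O7.
DoU = (2C + 2 + N − H − X)/2 = (2·11 + 2 + 2 − 19 − 1)/2 = 6/2 = 3.
(Structurally: 1 ring(s) + 2 π bond(s) = 3.)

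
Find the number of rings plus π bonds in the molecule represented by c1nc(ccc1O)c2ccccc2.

8

Molecular formula from the SMILES: C11H9NO.
DoU = (2C + 2 + N − H − X)/2 = (2·11 + 2 + 1 − 9 − 0)/2 = 16/2 = 8.
(Structurally: 2 ring(s) + 6 π bond(s) = 8.)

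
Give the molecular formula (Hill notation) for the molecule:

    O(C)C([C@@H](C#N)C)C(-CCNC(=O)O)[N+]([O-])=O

Heavy atoms from the SMILES: 9 C, 3 N, 5 O.
Implicit hydrogens by atom environment:
  3 × C: 1 H each → 3
  3 × O: no H
  2 × C: 3 H each → 6
  2 × C: 2 H each → 4
  2 × C: no H
  1 × N: 1 H
  1 × N: no H
  1 × N (charge +1): no H
  1 × O: 1 H
  1 × O (charge -1): no H
  Total hydrogens = 15.
Molecular formula: C9H15N3O5

C9H15N3O5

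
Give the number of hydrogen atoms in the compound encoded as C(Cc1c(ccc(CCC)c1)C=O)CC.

20

Hydrogens are implicit in SMILES; fill each atom to its normal valence:
  5 × C: 2 H each → 10
  3 × C (aromatic): 1 H each → 3
  3 × C (aromatic): no H
  2 × C: 3 H each → 6
  1 × C: 1 H
  1 × O: no H
  Total hydrogens = 20.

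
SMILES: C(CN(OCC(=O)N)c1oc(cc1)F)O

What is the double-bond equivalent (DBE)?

4

Molecular formula from the SMILES: C8H11FN2O4.
DoU = (2C + 2 + N − H − X)/2 = (2·8 + 2 + 2 − 11 − 1)/2 = 8/2 = 4.
(Structurally: 1 ring(s) + 3 π bond(s) = 4.)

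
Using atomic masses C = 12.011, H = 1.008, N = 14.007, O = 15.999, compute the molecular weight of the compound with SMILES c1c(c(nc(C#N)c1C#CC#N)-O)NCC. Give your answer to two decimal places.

Molecular formula: C11H8N4O.
M = 11×12.011 + 8×1.008 + 4×14.007 + 1×15.999 = 212.21 g/mol.

212.21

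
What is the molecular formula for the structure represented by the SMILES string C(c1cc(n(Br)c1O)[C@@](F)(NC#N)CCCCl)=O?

Heavy atoms from the SMILES: 1 Br, 10 C, 1 Cl, 1 F, 3 N, 2 O.
Implicit hydrogens by atom environment:
  3 × C: 2 H each → 6
  3 × C (aromatic): no H
  2 × C: no H
  1 × Br: no H
  1 × C (aromatic): 1 H
  1 × C: 1 H
  1 × Cl: no H
  1 × F: no H
  1 × N: 1 H
  1 × N (aromatic): no H
  1 × N: no H
  1 × O: 1 H
  1 × O: no H
  Total hydrogens = 10.
Molecular formula: C10H10BrClFN3O2

C10H10BrClFN3O2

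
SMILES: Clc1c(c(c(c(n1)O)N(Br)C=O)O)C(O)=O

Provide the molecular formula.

Heavy atoms from the SMILES: 1 Br, 7 C, 1 Cl, 2 N, 5 O.
Implicit hydrogens by atom environment:
  5 × C (aromatic): no H
  3 × O: 1 H each → 3
  2 × O: no H
  1 × Br: no H
  1 × C: 1 H
  1 × C: no H
  1 × Cl: no H
  1 × N (aromatic): no H
  1 × N: no H
  Total hydrogens = 4.
Molecular formula: C7H4BrClN2O5

C7H4BrClN2O5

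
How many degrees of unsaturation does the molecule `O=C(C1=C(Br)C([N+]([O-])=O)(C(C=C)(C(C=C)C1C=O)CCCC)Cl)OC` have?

7

Molecular formula from the SMILES: C17H21BrClNO5.
DoU = (2C + 2 + N − H − X)/2 = (2·17 + 2 + 1 − 21 − 2)/2 = 14/2 = 7.
(Structurally: 1 ring(s) + 6 π bond(s) = 7.)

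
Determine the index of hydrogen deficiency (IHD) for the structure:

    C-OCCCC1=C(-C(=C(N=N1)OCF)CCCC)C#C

Molecular formula from the SMILES: C15H21FN2O2.
DoU = (2C + 2 + N − H − X)/2 = (2·15 + 2 + 2 − 21 − 1)/2 = 12/2 = 6.
(Structurally: 1 ring(s) + 5 π bond(s) = 6.)

6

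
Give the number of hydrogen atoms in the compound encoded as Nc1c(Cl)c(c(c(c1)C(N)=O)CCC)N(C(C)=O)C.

18

Hydrogens are implicit in SMILES; fill each atom to its normal valence:
  5 × C (aromatic): no H
  3 × C: 3 H each → 9
  2 × C: 2 H each → 4
  2 × C: no H
  2 × N: 2 H each → 4
  2 × O: no H
  1 × C (aromatic): 1 H
  1 × Cl: no H
  1 × N: no H
  Total hydrogens = 18.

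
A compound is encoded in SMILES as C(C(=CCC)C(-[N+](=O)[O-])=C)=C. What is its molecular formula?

Heavy atoms from the SMILES: 8 C, 1 N, 2 O.
Implicit hydrogens by atom environment:
  3 × C: 2 H each → 6
  2 × C: 1 H each → 2
  2 × C: no H
  1 × C: 3 H
  1 × N (charge +1): no H
  1 × O: no H
  1 × O (charge -1): no H
  Total hydrogens = 11.
Molecular formula: C8H11NO2

C8H11NO2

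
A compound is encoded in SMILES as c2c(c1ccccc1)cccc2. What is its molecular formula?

Heavy atoms from the SMILES: 12 C.
Implicit hydrogens by atom environment:
  10 × C (aromatic): 1 H each → 10
  2 × C (aromatic): no H
  Total hydrogens = 10.
Molecular formula: C12H10

C12H10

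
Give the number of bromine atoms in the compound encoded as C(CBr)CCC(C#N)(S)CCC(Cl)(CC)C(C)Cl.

1

The symbol for bromine appears 1 time in the SMILES.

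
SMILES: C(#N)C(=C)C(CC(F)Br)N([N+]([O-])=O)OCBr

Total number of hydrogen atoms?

Hydrogens are implicit in SMILES; fill each atom to its normal valence:
  3 × C: 2 H each → 6
  2 × Br: no H
  2 × C: 1 H each → 2
  2 × C: no H
  2 × N: no H
  2 × O: no H
  1 × F: no H
  1 × N (charge +1): no H
  1 × O (charge -1): no H
  Total hydrogens = 8.

8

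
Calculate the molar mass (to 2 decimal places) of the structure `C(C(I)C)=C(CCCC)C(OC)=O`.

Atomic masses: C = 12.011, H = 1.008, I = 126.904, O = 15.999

296.15

Molecular formula: C10H17IO2.
M = 10×12.011 + 17×1.008 + 1×126.904 + 2×15.999 = 296.15 g/mol.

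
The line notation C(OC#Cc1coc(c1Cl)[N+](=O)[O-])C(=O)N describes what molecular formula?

Heavy atoms from the SMILES: 8 C, 1 Cl, 2 N, 5 O.
Implicit hydrogens by atom environment:
  3 × C (aromatic): no H
  3 × C: no H
  3 × O: no H
  1 × C: 2 H
  1 × C (aromatic): 1 H
  1 × Cl: no H
  1 × N: 2 H
  1 × N (charge +1): no H
  1 × O (aromatic): no H
  1 × O (charge -1): no H
  Total hydrogens = 5.
Molecular formula: C8H5ClN2O5

C8H5ClN2O5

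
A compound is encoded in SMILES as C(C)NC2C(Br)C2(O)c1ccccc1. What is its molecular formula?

C11H14BrNO

Heavy atoms from the SMILES: 1 Br, 11 C, 1 N, 1 O.
Implicit hydrogens by atom environment:
  5 × C (aromatic): 1 H each → 5
  2 × C: 1 H each → 2
  1 × Br: no H
  1 × C: 3 H
  1 × C: 2 H
  1 × C: no H
  1 × C (aromatic): no H
  1 × N: 1 H
  1 × O: 1 H
  Total hydrogens = 14.
Molecular formula: C11H14BrNO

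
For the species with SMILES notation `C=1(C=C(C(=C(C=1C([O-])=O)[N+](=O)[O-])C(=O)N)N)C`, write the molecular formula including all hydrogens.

C9H8N3O5-

Heavy atoms from the SMILES: 9 C, 3 N, 5 O.
Implicit hydrogens by atom environment:
  5 × C (aromatic): no H
  3 × O: no H
  2 × C: no H
  2 × N: 2 H each → 4
  2 × O (charge -1): no H
  1 × C: 3 H
  1 × C (aromatic): 1 H
  1 × N (charge +1): no H
  Total hydrogens = 8.
Net charge -1.
Molecular formula: C9H8N3O5-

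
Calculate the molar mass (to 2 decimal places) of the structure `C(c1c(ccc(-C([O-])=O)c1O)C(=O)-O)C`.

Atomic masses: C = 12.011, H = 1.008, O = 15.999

Molecular formula: C10H9O5-.
M = 10×12.011 + 9×1.008 + 5×15.999 = 209.18 g/mol.

209.18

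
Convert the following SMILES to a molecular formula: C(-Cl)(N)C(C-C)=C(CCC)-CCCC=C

C13H24ClN

Heavy atoms from the SMILES: 13 C, 1 Cl, 1 N.
Implicit hydrogens by atom environment:
  7 × C: 2 H each → 14
  2 × C: 3 H each → 6
  2 × C: 1 H each → 2
  2 × C: no H
  1 × Cl: no H
  1 × N: 2 H
  Total hydrogens = 24.
Molecular formula: C13H24ClN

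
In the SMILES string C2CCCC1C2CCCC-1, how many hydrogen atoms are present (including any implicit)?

18

Hydrogens are implicit in SMILES; fill each atom to its normal valence:
  8 × C: 2 H each → 16
  2 × C: 1 H each → 2
  Total hydrogens = 18.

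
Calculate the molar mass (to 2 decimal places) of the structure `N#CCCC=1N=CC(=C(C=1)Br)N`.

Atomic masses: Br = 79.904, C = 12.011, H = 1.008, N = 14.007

226.08

Molecular formula: C8H8BrN3.
M = 1×79.904 + 8×12.011 + 8×1.008 + 3×14.007 = 226.08 g/mol.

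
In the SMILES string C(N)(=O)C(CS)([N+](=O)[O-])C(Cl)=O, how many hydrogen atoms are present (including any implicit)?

Hydrogens are implicit in SMILES; fill each atom to its normal valence:
  3 × C: no H
  3 × O: no H
  1 × C: 2 H
  1 × Cl: no H
  1 × N: 2 H
  1 × N (charge +1): no H
  1 × O (charge -1): no H
  1 × S: 1 H
  Total hydrogens = 5.

5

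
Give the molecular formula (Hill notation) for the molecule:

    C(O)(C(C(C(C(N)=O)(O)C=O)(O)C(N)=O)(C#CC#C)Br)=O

C11H9BrN2O7

Heavy atoms from the SMILES: 1 Br, 11 C, 2 N, 7 O.
Implicit hydrogens by atom environment:
  9 × C: no H
  4 × O: no H
  3 × O: 1 H each → 3
  2 × C: 1 H each → 2
  2 × N: 2 H each → 4
  1 × Br: no H
  Total hydrogens = 9.
Molecular formula: C11H9BrN2O7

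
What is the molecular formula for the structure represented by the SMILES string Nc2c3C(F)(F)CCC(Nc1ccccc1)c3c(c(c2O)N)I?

C16H16F2IN3O

Heavy atoms from the SMILES: 16 C, 2 F, 1 I, 3 N, 1 O.
Implicit hydrogens by atom environment:
  7 × C (aromatic): no H
  5 × C (aromatic): 1 H each → 5
  2 × C: 2 H each → 4
  2 × F: no H
  2 × N: 2 H each → 4
  1 × C: 1 H
  1 × C: no H
  1 × I: no H
  1 × N: 1 H
  1 × O: 1 H
  Total hydrogens = 16.
Molecular formula: C16H16F2IN3O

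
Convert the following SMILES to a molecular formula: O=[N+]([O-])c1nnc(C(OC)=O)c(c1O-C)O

Heavy atoms from the SMILES: 7 C, 3 N, 6 O.
Implicit hydrogens by atom environment:
  4 × C (aromatic): no H
  4 × O: no H
  2 × C: 3 H each → 6
  2 × N (aromatic): no H
  1 × C: no H
  1 × N (charge +1): no H
  1 × O: 1 H
  1 × O (charge -1): no H
  Total hydrogens = 7.
Molecular formula: C7H7N3O6

C7H7N3O6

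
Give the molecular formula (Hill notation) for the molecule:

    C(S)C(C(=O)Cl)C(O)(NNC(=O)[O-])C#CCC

Heavy atoms from the SMILES: 9 C, 1 Cl, 2 N, 4 O, 1 S.
Implicit hydrogens by atom environment:
  5 × C: no H
  2 × C: 2 H each → 4
  2 × N: 1 H each → 2
  2 × O: no H
  1 × C: 3 H
  1 × C: 1 H
  1 × Cl: no H
  1 × O: 1 H
  1 × O (charge -1): no H
  1 × S: 1 H
  Total hydrogens = 12.
Net charge -1.
Molecular formula: C9H12ClN2O4S-

C9H12ClN2O4S-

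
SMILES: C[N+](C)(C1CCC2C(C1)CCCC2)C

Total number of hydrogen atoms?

26

Hydrogens are implicit in SMILES; fill each atom to its normal valence:
  7 × C: 2 H each → 14
  3 × C: 3 H each → 9
  3 × C: 1 H each → 3
  1 × N (charge +1): no H
  Total hydrogens = 26.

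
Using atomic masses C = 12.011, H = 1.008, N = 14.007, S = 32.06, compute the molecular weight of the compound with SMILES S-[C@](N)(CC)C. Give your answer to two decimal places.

105.20

Molecular formula: C4H11NS.
M = 4×12.011 + 11×1.008 + 1×14.007 + 1×32.06 = 105.20 g/mol.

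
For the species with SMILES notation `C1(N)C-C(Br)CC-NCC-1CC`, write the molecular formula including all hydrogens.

Heavy atoms from the SMILES: 1 Br, 9 C, 2 N.
Implicit hydrogens by atom environment:
  5 × C: 2 H each → 10
  3 × C: 1 H each → 3
  1 × Br: no H
  1 × C: 3 H
  1 × N: 2 H
  1 × N: 1 H
  Total hydrogens = 19.
Molecular formula: C9H19BrN2

C9H19BrN2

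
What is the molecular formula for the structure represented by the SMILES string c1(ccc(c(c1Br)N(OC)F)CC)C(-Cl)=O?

C10H10BrClFNO2

Heavy atoms from the SMILES: 1 Br, 10 C, 1 Cl, 1 F, 1 N, 2 O.
Implicit hydrogens by atom environment:
  4 × C (aromatic): no H
  2 × C: 3 H each → 6
  2 × C (aromatic): 1 H each → 2
  2 × O: no H
  1 × Br: no H
  1 × C: 2 H
  1 × C: no H
  1 × Cl: no H
  1 × F: no H
  1 × N: no H
  Total hydrogens = 10.
Molecular formula: C10H10BrClFNO2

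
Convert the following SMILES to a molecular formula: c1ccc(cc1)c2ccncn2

Heavy atoms from the SMILES: 10 C, 2 N.
Implicit hydrogens by atom environment:
  8 × C (aromatic): 1 H each → 8
  2 × C (aromatic): no H
  2 × N (aromatic): no H
  Total hydrogens = 8.
Molecular formula: C10H8N2

C10H8N2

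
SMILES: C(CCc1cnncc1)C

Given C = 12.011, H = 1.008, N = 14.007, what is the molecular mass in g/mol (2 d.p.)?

Molecular formula: C8H12N2.
M = 8×12.011 + 12×1.008 + 2×14.007 = 136.20 g/mol.

136.20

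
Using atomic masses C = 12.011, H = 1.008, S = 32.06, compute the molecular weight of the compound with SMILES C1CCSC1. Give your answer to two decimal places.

Molecular formula: C4H8S.
M = 4×12.011 + 8×1.008 + 1×32.06 = 88.17 g/mol.

88.17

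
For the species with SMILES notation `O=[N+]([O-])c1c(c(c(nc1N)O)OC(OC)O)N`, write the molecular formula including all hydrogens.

Heavy atoms from the SMILES: 7 C, 4 N, 6 O.
Implicit hydrogens by atom environment:
  5 × C (aromatic): no H
  3 × O: no H
  2 × N: 2 H each → 4
  2 × O: 1 H each → 2
  1 × C: 3 H
  1 × C: 1 H
  1 × N (aromatic): no H
  1 × N (charge +1): no H
  1 × O (charge -1): no H
  Total hydrogens = 10.
Molecular formula: C7H10N4O6

C7H10N4O6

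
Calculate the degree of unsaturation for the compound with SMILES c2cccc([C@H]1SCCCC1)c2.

Molecular formula from the SMILES: C11H14S.
DoU = (2C + 2 + N − H − X)/2 = (2·11 + 2 + 0 − 14 − 0)/2 = 10/2 = 5.
(Structurally: 2 ring(s) + 3 π bond(s) = 5.)

5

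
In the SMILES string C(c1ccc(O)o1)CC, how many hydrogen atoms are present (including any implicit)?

10

Hydrogens are implicit in SMILES; fill each atom to its normal valence:
  2 × C: 2 H each → 4
  2 × C (aromatic): 1 H each → 2
  2 × C (aromatic): no H
  1 × C: 3 H
  1 × O: 1 H
  1 × O (aromatic): no H
  Total hydrogens = 10.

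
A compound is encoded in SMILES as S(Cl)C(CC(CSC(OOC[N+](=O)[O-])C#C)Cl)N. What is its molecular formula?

Heavy atoms from the SMILES: 8 C, 2 Cl, 2 N, 4 O, 2 S.
Implicit hydrogens by atom environment:
  4 × C: 1 H each → 4
  3 × C: 2 H each → 6
  3 × O: no H
  2 × Cl: no H
  2 × S: no H
  1 × C: no H
  1 × N: 2 H
  1 × N (charge +1): no H
  1 × O (charge -1): no H
  Total hydrogens = 12.
Molecular formula: C8H12Cl2N2O4S2

C8H12Cl2N2O4S2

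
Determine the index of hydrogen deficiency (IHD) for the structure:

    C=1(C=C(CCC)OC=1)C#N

Molecular formula from the SMILES: C8H9NO.
DoU = (2C + 2 + N − H − X)/2 = (2·8 + 2 + 1 − 9 − 0)/2 = 10/2 = 5.
(Structurally: 1 ring(s) + 4 π bond(s) = 5.)

5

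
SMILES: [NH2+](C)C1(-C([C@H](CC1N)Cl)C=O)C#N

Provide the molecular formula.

C8H13ClN3O+

Heavy atoms from the SMILES: 8 C, 1 Cl, 3 N, 1 O.
Implicit hydrogens by atom environment:
  4 × C: 1 H each → 4
  2 × C: no H
  1 × C: 3 H
  1 × C: 2 H
  1 × Cl: no H
  1 × N: 2 H
  1 × N (charge +1): 2 H
  1 × N: no H
  1 × O: no H
  Total hydrogens = 13.
Net charge +1.
Molecular formula: C8H13ClN3O+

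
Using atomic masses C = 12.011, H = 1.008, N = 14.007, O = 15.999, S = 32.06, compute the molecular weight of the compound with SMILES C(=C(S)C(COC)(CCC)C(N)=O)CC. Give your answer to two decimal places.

Molecular formula: C11H21NO2S.
M = 11×12.011 + 21×1.008 + 1×14.007 + 2×15.999 + 1×32.06 = 231.35 g/mol.

231.35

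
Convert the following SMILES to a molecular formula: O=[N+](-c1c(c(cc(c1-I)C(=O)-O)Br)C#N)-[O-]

C8H2BrIN2O4

Heavy atoms from the SMILES: 1 Br, 8 C, 1 I, 2 N, 4 O.
Implicit hydrogens by atom environment:
  5 × C (aromatic): no H
  2 × C: no H
  2 × O: no H
  1 × Br: no H
  1 × C (aromatic): 1 H
  1 × I: no H
  1 × N: no H
  1 × N (charge +1): no H
  1 × O: 1 H
  1 × O (charge -1): no H
  Total hydrogens = 2.
Molecular formula: C8H2BrIN2O4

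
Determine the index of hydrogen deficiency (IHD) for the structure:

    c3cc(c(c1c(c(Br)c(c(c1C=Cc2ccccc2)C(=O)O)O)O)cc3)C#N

16

Molecular formula from the SMILES: C22H14BrNO4.
DoU = (2C + 2 + N − H − X)/2 = (2·22 + 2 + 1 − 14 − 1)/2 = 32/2 = 16.
(Structurally: 3 ring(s) + 13 π bond(s) = 16.)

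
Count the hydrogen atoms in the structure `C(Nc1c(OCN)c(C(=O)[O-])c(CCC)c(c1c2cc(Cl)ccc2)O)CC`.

24

Hydrogens are implicit in SMILES; fill each atom to its normal valence:
  8 × C (aromatic): no H
  5 × C: 2 H each → 10
  4 × C (aromatic): 1 H each → 4
  2 × C: 3 H each → 6
  2 × O: no H
  1 × C: no H
  1 × Cl: no H
  1 × N: 2 H
  1 × N: 1 H
  1 × O: 1 H
  1 × O (charge -1): no H
  Total hydrogens = 24.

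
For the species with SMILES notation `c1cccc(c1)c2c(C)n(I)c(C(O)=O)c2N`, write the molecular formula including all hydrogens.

Heavy atoms from the SMILES: 12 C, 1 I, 2 N, 2 O.
Implicit hydrogens by atom environment:
  5 × C (aromatic): 1 H each → 5
  5 × C (aromatic): no H
  1 × C: 3 H
  1 × C: no H
  1 × I: no H
  1 × N: 2 H
  1 × N (aromatic): no H
  1 × O: 1 H
  1 × O: no H
  Total hydrogens = 11.
Molecular formula: C12H11IN2O2

C12H11IN2O2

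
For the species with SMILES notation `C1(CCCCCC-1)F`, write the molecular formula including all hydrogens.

Heavy atoms from the SMILES: 7 C, 1 F.
Implicit hydrogens by atom environment:
  6 × C: 2 H each → 12
  1 × C: 1 H
  1 × F: no H
  Total hydrogens = 13.
Molecular formula: C7H13F

C7H13F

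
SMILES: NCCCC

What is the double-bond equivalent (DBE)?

Molecular formula from the SMILES: C4H11N.
DoU = (2C + 2 + N − H − X)/2 = (2·4 + 2 + 1 − 11 − 0)/2 = 0/2 = 0.
(Structurally: 0 ring(s) + 0 π bond(s) = 0.)

0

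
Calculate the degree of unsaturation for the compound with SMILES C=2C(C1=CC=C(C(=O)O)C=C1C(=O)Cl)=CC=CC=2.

10

Molecular formula from the SMILES: C14H9ClO3.
DoU = (2C + 2 + N − H − X)/2 = (2·14 + 2 + 0 − 9 − 1)/2 = 20/2 = 10.
(Structurally: 2 ring(s) + 8 π bond(s) = 10.)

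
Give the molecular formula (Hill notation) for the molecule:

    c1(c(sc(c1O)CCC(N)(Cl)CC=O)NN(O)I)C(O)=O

C10H13ClIN3O5S

Heavy atoms from the SMILES: 10 C, 1 Cl, 1 I, 3 N, 5 O, 1 S.
Implicit hydrogens by atom environment:
  4 × C (aromatic): no H
  3 × C: 2 H each → 6
  3 × O: 1 H each → 3
  2 × C: no H
  2 × O: no H
  1 × C: 1 H
  1 × Cl: no H
  1 × I: no H
  1 × N: 2 H
  1 × N: 1 H
  1 × N: no H
  1 × S (aromatic): no H
  Total hydrogens = 13.
Molecular formula: C10H13ClIN3O5S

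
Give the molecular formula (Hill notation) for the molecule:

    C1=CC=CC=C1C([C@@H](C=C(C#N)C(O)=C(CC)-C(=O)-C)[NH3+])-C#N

Heavy atoms from the SMILES: 18 C, 3 N, 2 O.
Implicit hydrogens by atom environment:
  6 × C: no H
  5 × C (aromatic): 1 H each → 5
  3 × C: 1 H each → 3
  2 × C: 3 H each → 6
  2 × N: no H
  1 × C: 2 H
  1 × C (aromatic): no H
  1 × N (charge +1): 3 H
  1 × O: 1 H
  1 × O: no H
  Total hydrogens = 20.
Net charge +1.
Molecular formula: C18H20N3O2+

C18H20N3O2+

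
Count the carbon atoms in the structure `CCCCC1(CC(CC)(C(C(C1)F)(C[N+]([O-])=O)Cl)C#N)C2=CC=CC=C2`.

20

The symbol for carbon appears 20 times in the SMILES. (Cl is a single chlorine, not C + l.)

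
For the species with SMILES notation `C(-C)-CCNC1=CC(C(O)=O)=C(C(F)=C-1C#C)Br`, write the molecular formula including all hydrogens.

Heavy atoms from the SMILES: 1 Br, 13 C, 1 F, 1 N, 2 O.
Implicit hydrogens by atom environment:
  5 × C (aromatic): no H
  3 × C: 2 H each → 6
  2 × C: no H
  1 × Br: no H
  1 × C: 3 H
  1 × C (aromatic): 1 H
  1 × C: 1 H
  1 × F: no H
  1 × N: 1 H
  1 × O: 1 H
  1 × O: no H
  Total hydrogens = 13.
Molecular formula: C13H13BrFNO2

C13H13BrFNO2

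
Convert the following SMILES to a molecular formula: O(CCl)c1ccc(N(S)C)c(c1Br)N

Heavy atoms from the SMILES: 1 Br, 8 C, 1 Cl, 2 N, 1 O, 1 S.
Implicit hydrogens by atom environment:
  4 × C (aromatic): no H
  2 × C (aromatic): 1 H each → 2
  1 × Br: no H
  1 × C: 3 H
  1 × C: 2 H
  1 × Cl: no H
  1 × N: 2 H
  1 × N: no H
  1 × O: no H
  1 × S: 1 H
  Total hydrogens = 10.
Molecular formula: C8H10BrClN2OS

C8H10BrClN2OS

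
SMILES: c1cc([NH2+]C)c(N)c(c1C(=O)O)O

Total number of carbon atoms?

8

The symbol for carbon appears 8 times in the SMILES. Lowercase c denotes aromatic carbon and counts toward C.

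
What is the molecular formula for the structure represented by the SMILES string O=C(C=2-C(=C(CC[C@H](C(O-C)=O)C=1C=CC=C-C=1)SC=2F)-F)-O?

C16H14F2O4S

Heavy atoms from the SMILES: 16 C, 2 F, 4 O, 1 S.
Implicit hydrogens by atom environment:
  5 × C (aromatic): 1 H each → 5
  5 × C (aromatic): no H
  3 × O: no H
  2 × C: 2 H each → 4
  2 × C: no H
  2 × F: no H
  1 × C: 3 H
  1 × C: 1 H
  1 × O: 1 H
  1 × S (aromatic): no H
  Total hydrogens = 14.
Molecular formula: C16H14F2O4S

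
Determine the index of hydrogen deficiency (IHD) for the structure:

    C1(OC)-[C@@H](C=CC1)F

Molecular formula from the SMILES: C6H9FO.
DoU = (2C + 2 + N − H − X)/2 = (2·6 + 2 + 0 − 9 − 1)/2 = 4/2 = 2.
(Structurally: 1 ring(s) + 1 π bond(s) = 2.)

2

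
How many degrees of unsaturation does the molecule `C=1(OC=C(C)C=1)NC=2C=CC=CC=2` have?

Molecular formula from the SMILES: C11H11NO.
DoU = (2C + 2 + N − H − X)/2 = (2·11 + 2 + 1 − 11 − 0)/2 = 14/2 = 7.
(Structurally: 2 ring(s) + 5 π bond(s) = 7.)

7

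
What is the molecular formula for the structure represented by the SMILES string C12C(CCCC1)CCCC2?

Heavy atoms from the SMILES: 10 C.
Implicit hydrogens by atom environment:
  8 × C: 2 H each → 16
  2 × C: 1 H each → 2
  Total hydrogens = 18.
Molecular formula: C10H18

C10H18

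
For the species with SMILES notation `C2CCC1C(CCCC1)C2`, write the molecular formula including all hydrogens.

Heavy atoms from the SMILES: 10 C.
Implicit hydrogens by atom environment:
  8 × C: 2 H each → 16
  2 × C: 1 H each → 2
  Total hydrogens = 18.
Molecular formula: C10H18

C10H18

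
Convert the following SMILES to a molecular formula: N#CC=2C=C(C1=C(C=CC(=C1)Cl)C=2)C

Heavy atoms from the SMILES: 12 C, 1 Cl, 1 N.
Implicit hydrogens by atom environment:
  5 × C (aromatic): 1 H each → 5
  5 × C (aromatic): no H
  1 × C: 3 H
  1 × C: no H
  1 × Cl: no H
  1 × N: no H
  Total hydrogens = 8.
Molecular formula: C12H8ClN

C12H8ClN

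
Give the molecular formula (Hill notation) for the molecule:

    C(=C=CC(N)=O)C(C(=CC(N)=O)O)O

C8H10N2O4

Heavy atoms from the SMILES: 8 C, 2 N, 4 O.
Implicit hydrogens by atom environment:
  4 × C: 1 H each → 4
  4 × C: no H
  2 × N: 2 H each → 4
  2 × O: 1 H each → 2
  2 × O: no H
  Total hydrogens = 10.
Molecular formula: C8H10N2O4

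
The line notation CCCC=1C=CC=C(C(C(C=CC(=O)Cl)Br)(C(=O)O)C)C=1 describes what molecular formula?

C16H18BrClO3

Heavy atoms from the SMILES: 1 Br, 16 C, 1 Cl, 3 O.
Implicit hydrogens by atom environment:
  4 × C (aromatic): 1 H each → 4
  3 × C: 1 H each → 3
  3 × C: no H
  2 × C: 3 H each → 6
  2 × C: 2 H each → 4
  2 × C (aromatic): no H
  2 × O: no H
  1 × Br: no H
  1 × Cl: no H
  1 × O: 1 H
  Total hydrogens = 18.
Molecular formula: C16H18BrClO3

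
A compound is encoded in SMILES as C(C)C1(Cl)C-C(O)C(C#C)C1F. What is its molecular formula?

C9H12ClFO

Heavy atoms from the SMILES: 9 C, 1 Cl, 1 F, 1 O.
Implicit hydrogens by atom environment:
  4 × C: 1 H each → 4
  2 × C: 2 H each → 4
  2 × C: no H
  1 × C: 3 H
  1 × Cl: no H
  1 × F: no H
  1 × O: 1 H
  Total hydrogens = 12.
Molecular formula: C9H12ClFO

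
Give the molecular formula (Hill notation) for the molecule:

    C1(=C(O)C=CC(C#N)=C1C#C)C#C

C11H5NO

Heavy atoms from the SMILES: 11 C, 1 N, 1 O.
Implicit hydrogens by atom environment:
  4 × C (aromatic): no H
  3 × C: no H
  2 × C (aromatic): 1 H each → 2
  2 × C: 1 H each → 2
  1 × N: no H
  1 × O: 1 H
  Total hydrogens = 5.
Molecular formula: C11H5NO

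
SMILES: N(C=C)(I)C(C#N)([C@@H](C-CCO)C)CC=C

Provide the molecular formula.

Heavy atoms from the SMILES: 12 C, 1 I, 2 N, 1 O.
Implicit hydrogens by atom environment:
  6 × C: 2 H each → 12
  3 × C: 1 H each → 3
  2 × C: no H
  2 × N: no H
  1 × C: 3 H
  1 × I: no H
  1 × O: 1 H
  Total hydrogens = 19.
Molecular formula: C12H19IN2O

C12H19IN2O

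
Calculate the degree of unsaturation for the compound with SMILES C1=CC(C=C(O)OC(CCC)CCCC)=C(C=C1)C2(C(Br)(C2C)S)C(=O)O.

7

Molecular formula from the SMILES: C21H29BrO4S.
DoU = (2C + 2 + N − H − X)/2 = (2·21 + 2 + 0 − 29 − 1)/2 = 14/2 = 7.
(Structurally: 2 ring(s) + 5 π bond(s) = 7.)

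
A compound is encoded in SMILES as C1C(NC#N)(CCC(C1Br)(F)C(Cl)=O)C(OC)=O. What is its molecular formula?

C10H11BrClFN2O3

Heavy atoms from the SMILES: 1 Br, 10 C, 1 Cl, 1 F, 2 N, 3 O.
Implicit hydrogens by atom environment:
  5 × C: no H
  3 × C: 2 H each → 6
  3 × O: no H
  1 × Br: no H
  1 × C: 3 H
  1 × C: 1 H
  1 × Cl: no H
  1 × F: no H
  1 × N: 1 H
  1 × N: no H
  Total hydrogens = 11.
Molecular formula: C10H11BrClFN2O3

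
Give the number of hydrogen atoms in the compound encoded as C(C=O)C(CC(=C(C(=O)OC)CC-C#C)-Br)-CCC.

21

Hydrogens are implicit in SMILES; fill each atom to its normal valence:
  6 × C: 2 H each → 12
  4 × C: no H
  3 × C: 1 H each → 3
  3 × O: no H
  2 × C: 3 H each → 6
  1 × Br: no H
  Total hydrogens = 21.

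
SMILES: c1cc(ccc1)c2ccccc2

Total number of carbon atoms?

The symbol for carbon appears 12 times in the SMILES. Lowercase c denotes aromatic carbon and counts toward C.

12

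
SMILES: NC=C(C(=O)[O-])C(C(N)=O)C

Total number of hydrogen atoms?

9

Hydrogens are implicit in SMILES; fill each atom to its normal valence:
  3 × C: no H
  2 × C: 1 H each → 2
  2 × N: 2 H each → 4
  2 × O: no H
  1 × C: 3 H
  1 × O (charge -1): no H
  Total hydrogens = 9.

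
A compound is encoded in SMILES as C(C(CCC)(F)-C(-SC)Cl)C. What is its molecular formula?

C8H16ClFS

Heavy atoms from the SMILES: 8 C, 1 Cl, 1 F, 1 S.
Implicit hydrogens by atom environment:
  3 × C: 3 H each → 9
  3 × C: 2 H each → 6
  1 × C: 1 H
  1 × C: no H
  1 × Cl: no H
  1 × F: no H
  1 × S: no H
  Total hydrogens = 16.
Molecular formula: C8H16ClFS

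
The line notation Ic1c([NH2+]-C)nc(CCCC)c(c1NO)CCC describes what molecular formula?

C13H23IN3O+

Heavy atoms from the SMILES: 13 C, 1 I, 3 N, 1 O.
Implicit hydrogens by atom environment:
  5 × C: 2 H each → 10
  5 × C (aromatic): no H
  3 × C: 3 H each → 9
  1 × I: no H
  1 × N (charge +1): 2 H
  1 × N: 1 H
  1 × N (aromatic): no H
  1 × O: 1 H
  Total hydrogens = 23.
Net charge +1.
Molecular formula: C13H23IN3O+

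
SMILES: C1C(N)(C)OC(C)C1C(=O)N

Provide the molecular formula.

C7H14N2O2

Heavy atoms from the SMILES: 7 C, 2 N, 2 O.
Implicit hydrogens by atom environment:
  2 × C: 3 H each → 6
  2 × C: 1 H each → 2
  2 × C: no H
  2 × N: 2 H each → 4
  2 × O: no H
  1 × C: 2 H
  Total hydrogens = 14.
Molecular formula: C7H14N2O2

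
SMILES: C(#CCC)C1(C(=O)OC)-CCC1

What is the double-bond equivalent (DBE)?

Molecular formula from the SMILES: C10H14O2.
DoU = (2C + 2 + N − H − X)/2 = (2·10 + 2 + 0 − 14 − 0)/2 = 8/2 = 4.
(Structurally: 1 ring(s) + 3 π bond(s) = 4.)

4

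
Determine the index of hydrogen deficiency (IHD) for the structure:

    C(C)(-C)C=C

1

Molecular formula from the SMILES: C5H10.
DoU = (2C + 2 + N − H − X)/2 = (2·5 + 2 + 0 − 10 − 0)/2 = 2/2 = 1.
(Structurally: 0 ring(s) + 1 π bond(s) = 1.)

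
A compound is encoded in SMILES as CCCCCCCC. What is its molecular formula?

C8H18

Heavy atoms from the SMILES: 8 C.
Implicit hydrogens by atom environment:
  6 × C: 2 H each → 12
  2 × C: 3 H each → 6
  Total hydrogens = 18.
Molecular formula: C8H18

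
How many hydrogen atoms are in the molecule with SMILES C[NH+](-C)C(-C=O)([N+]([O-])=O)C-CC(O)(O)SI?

14

Hydrogens are implicit in SMILES; fill each atom to its normal valence:
  2 × C: 3 H each → 6
  2 × C: 2 H each → 4
  2 × C: no H
  2 × O: 1 H each → 2
  2 × O: no H
  1 × C: 1 H
  1 × I: no H
  1 × N (charge +1): 1 H
  1 × N (charge +1): no H
  1 × O (charge -1): no H
  1 × S: no H
  Total hydrogens = 14.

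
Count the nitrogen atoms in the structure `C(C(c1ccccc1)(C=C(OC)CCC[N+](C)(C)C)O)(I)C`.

1

The symbol for nitrogen appears 1 time in the SMILES.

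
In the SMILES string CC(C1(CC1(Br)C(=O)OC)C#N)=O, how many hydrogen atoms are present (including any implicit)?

Hydrogens are implicit in SMILES; fill each atom to its normal valence:
  5 × C: no H
  3 × O: no H
  2 × C: 3 H each → 6
  1 × Br: no H
  1 × C: 2 H
  1 × N: no H
  Total hydrogens = 8.

8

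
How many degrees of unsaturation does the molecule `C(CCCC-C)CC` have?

0

Molecular formula from the SMILES: C8H18.
DoU = (2C + 2 + N − H − X)/2 = (2·8 + 2 + 0 − 18 − 0)/2 = 0/2 = 0.
(Structurally: 0 ring(s) + 0 π bond(s) = 0.)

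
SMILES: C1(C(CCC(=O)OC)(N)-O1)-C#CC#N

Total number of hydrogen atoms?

10

Hydrogens are implicit in SMILES; fill each atom to its normal valence:
  5 × C: no H
  3 × O: no H
  2 × C: 2 H each → 4
  1 × C: 3 H
  1 × C: 1 H
  1 × N: 2 H
  1 × N: no H
  Total hydrogens = 10.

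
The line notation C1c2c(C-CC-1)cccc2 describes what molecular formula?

Heavy atoms from the SMILES: 10 C.
Implicit hydrogens by atom environment:
  4 × C: 2 H each → 8
  4 × C (aromatic): 1 H each → 4
  2 × C (aromatic): no H
  Total hydrogens = 12.
Molecular formula: C10H12

C10H12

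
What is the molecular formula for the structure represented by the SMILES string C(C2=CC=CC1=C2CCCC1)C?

Heavy atoms from the SMILES: 12 C.
Implicit hydrogens by atom environment:
  5 × C: 2 H each → 10
  3 × C (aromatic): 1 H each → 3
  3 × C (aromatic): no H
  1 × C: 3 H
  Total hydrogens = 16.
Molecular formula: C12H16

C12H16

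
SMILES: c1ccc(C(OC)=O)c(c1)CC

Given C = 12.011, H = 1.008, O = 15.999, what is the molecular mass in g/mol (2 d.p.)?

Molecular formula: C10H12O2.
M = 10×12.011 + 12×1.008 + 2×15.999 = 164.20 g/mol.

164.20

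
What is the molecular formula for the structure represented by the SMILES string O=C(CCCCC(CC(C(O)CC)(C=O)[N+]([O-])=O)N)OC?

C13H24N2O6

Heavy atoms from the SMILES: 13 C, 2 N, 6 O.
Implicit hydrogens by atom environment:
  6 × C: 2 H each → 12
  4 × O: no H
  3 × C: 1 H each → 3
  2 × C: 3 H each → 6
  2 × C: no H
  1 × N: 2 H
  1 × N (charge +1): no H
  1 × O: 1 H
  1 × O (charge -1): no H
  Total hydrogens = 24.
Molecular formula: C13H24N2O6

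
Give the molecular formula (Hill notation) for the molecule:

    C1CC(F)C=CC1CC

C8H13F

Heavy atoms from the SMILES: 8 C, 1 F.
Implicit hydrogens by atom environment:
  4 × C: 1 H each → 4
  3 × C: 2 H each → 6
  1 × C: 3 H
  1 × F: no H
  Total hydrogens = 13.
Molecular formula: C8H13F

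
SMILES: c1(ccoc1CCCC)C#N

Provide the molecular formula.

Heavy atoms from the SMILES: 9 C, 1 N, 1 O.
Implicit hydrogens by atom environment:
  3 × C: 2 H each → 6
  2 × C (aromatic): 1 H each → 2
  2 × C (aromatic): no H
  1 × C: 3 H
  1 × C: no H
  1 × N: no H
  1 × O (aromatic): no H
  Total hydrogens = 11.
Molecular formula: C9H11NO

C9H11NO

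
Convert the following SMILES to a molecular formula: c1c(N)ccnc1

Heavy atoms from the SMILES: 5 C, 2 N.
Implicit hydrogens by atom environment:
  4 × C (aromatic): 1 H each → 4
  1 × C (aromatic): no H
  1 × N: 2 H
  1 × N (aromatic): no H
  Total hydrogens = 6.
Molecular formula: C5H6N2

C5H6N2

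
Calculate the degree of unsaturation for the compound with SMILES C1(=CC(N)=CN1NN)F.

Molecular formula from the SMILES: C4H7FN4.
DoU = (2C + 2 + N − H − X)/2 = (2·4 + 2 + 4 − 7 − 1)/2 = 6/2 = 3.
(Structurally: 1 ring(s) + 2 π bond(s) = 3.)

3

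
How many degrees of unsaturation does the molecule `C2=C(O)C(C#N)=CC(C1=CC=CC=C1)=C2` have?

Molecular formula from the SMILES: C13H9NO.
DoU = (2C + 2 + N − H − X)/2 = (2·13 + 2 + 1 − 9 − 0)/2 = 20/2 = 10.
(Structurally: 2 ring(s) + 8 π bond(s) = 10.)

10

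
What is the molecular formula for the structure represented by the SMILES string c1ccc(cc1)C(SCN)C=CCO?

C11H15NOS

Heavy atoms from the SMILES: 11 C, 1 N, 1 O, 1 S.
Implicit hydrogens by atom environment:
  5 × C (aromatic): 1 H each → 5
  3 × C: 1 H each → 3
  2 × C: 2 H each → 4
  1 × C (aromatic): no H
  1 × N: 2 H
  1 × O: 1 H
  1 × S: no H
  Total hydrogens = 15.
Molecular formula: C11H15NOS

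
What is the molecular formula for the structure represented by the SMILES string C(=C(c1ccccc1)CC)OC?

C11H14O

Heavy atoms from the SMILES: 11 C, 1 O.
Implicit hydrogens by atom environment:
  5 × C (aromatic): 1 H each → 5
  2 × C: 3 H each → 6
  1 × C: 2 H
  1 × C: 1 H
  1 × C: no H
  1 × C (aromatic): no H
  1 × O: no H
  Total hydrogens = 14.
Molecular formula: C11H14O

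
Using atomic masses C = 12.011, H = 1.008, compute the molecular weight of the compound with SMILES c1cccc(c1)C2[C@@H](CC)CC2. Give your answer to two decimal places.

160.26

Molecular formula: C12H16.
M = 12×12.011 + 16×1.008 = 160.26 g/mol.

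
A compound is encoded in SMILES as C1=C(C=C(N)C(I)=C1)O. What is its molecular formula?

Heavy atoms from the SMILES: 6 C, 1 I, 1 N, 1 O.
Implicit hydrogens by atom environment:
  3 × C (aromatic): 1 H each → 3
  3 × C (aromatic): no H
  1 × I: no H
  1 × N: 2 H
  1 × O: 1 H
  Total hydrogens = 6.
Molecular formula: C6H6INO

C6H6INO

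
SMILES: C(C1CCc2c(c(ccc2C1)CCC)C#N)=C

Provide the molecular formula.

Heavy atoms from the SMILES: 16 C, 1 N.
Implicit hydrogens by atom environment:
  6 × C: 2 H each → 12
  4 × C (aromatic): no H
  2 × C (aromatic): 1 H each → 2
  2 × C: 1 H each → 2
  1 × C: 3 H
  1 × C: no H
  1 × N: no H
  Total hydrogens = 19.
Molecular formula: C16H19N

C16H19N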